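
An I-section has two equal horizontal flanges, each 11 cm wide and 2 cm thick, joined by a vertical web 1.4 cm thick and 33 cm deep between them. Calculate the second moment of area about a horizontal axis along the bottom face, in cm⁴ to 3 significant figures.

I_base ≈ 4.86 × 10⁴ cm⁴

Split into non-overlapping primitives; take the origin at the lower-left of the bounding box.
Bottom flange: 11 × 2, A = 22 cm², y = 1 cm, Ī = 7.3333 cm⁴.
Web: 1.4 × 33, A = 46.2 cm², y = 18.5 cm, Ī = 4192.7 cm⁴.
Top flange: 11 × 2, A = 22 cm², y = 36 cm, Ī = 7.3333 cm⁴.
Transfer each piece to the base of the section using Ī + A·d² with d = y − 0:
  bottom flange: d = 1 cm → contributes +29.333 cm⁴
  web: d = 18.5 cm → contributes +20 005 cm⁴
  top flange: d = 36 cm → contributes +28 519 cm⁴
Total I = 48 553 cm⁴.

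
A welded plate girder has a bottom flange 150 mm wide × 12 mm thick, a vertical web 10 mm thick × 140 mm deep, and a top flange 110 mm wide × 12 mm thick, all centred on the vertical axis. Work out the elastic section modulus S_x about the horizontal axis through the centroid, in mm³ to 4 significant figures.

Split into non-overlapping primitives; take the origin at the lower-left of the bounding box.
Bottom plate: 150 × 12, A = 1 800 mm², y = 6 mm, Ī = 21 600 mm⁴.
Web plate: 10 × 140, A = 1 400 mm², y = 82 mm, Ī = 2 286 667 mm⁴.
Top plate: 110 × 12, A = 1 320 mm², y = 158 mm, Ī = 15 840 mm⁴.
Centroid: ȳ = ΣA·y / ΣA = 73.9292 mm.
Transfer each piece to the horizontal axis through the centroid using Ī + A·d² with d = y − 73.9292:
  bottom plate: d = -67.9292 mm → contributes +8 327 478 mm⁴
  web plate: d = 8.0708 mm → contributes +2 377 860 mm⁴
  top plate: d = 84.0708 mm → contributes +9 345 466 mm⁴
Total I = 20 050 804 mm⁴.
Extreme fibre distance c = 90.0708 mm; S = I/c = 222 612 mm³.

S_x ≈ 2.226 × 10⁵ mm³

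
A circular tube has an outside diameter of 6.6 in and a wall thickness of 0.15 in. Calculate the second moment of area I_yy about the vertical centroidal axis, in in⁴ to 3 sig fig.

Decompose the section into non-overlapping parts with the origin at the bottom-left of its bounding rectangle.
Outer circle: ⌀6.6, A = 34.212 in², x = 3.3 in, Ī = 93.142 in⁴.
Bore (subtracted): ⌀6.3, A = 31.172 in², x = 3.3 in, Ī = 77.327 in⁴.
By symmetry the centroid is at mid-width, x̄ = 3.3 in.
All pieces are centred on the vertical centroidal axis, so I = ΣĪ (holes subtracted) = 15.815 in⁴.

I_yy ≈ 15.8 in⁴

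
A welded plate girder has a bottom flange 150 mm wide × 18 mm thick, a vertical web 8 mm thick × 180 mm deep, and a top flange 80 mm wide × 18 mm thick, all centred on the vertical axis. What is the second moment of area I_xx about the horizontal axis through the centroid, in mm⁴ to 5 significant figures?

Split into non-overlapping primitives; take the origin at the lower-left of the bounding box.
Bottom plate: 150 × 18, A = 2 700 mm², y = 9 mm, Ī = 72 900 mm⁴.
Web plate: 8 × 180, A = 1 440 mm², y = 108 mm, Ī = 3 888 000 mm⁴.
Top plate: 80 × 18, A = 1 440 mm², y = 207 mm, Ī = 38 880 mm⁴.
Centroid: ȳ = ΣA·y / ΣA = 85.64516 mm.
Transfer each piece to the horizontal axis through the centroid using Ī + A·d² with d = y − 85.64516:
  bottom plate: d = -76.64516 mm → contributes +15 933 998 mm⁴
  web plate: d = 22.35484 mm → contributes +4 607 624 mm⁴
  top plate: d = 121.3548 mm → contributes +21 245 756 mm⁴
Total I = 41 787 377 mm⁴.

I_xx ≈ 4.1787 × 10⁷ mm⁴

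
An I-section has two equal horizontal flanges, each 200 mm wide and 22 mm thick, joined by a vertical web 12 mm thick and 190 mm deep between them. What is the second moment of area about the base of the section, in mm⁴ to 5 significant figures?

I_base ≈ 2.5776 × 10⁸ mm⁴

Decompose the section into non-overlapping parts with the origin at the bottom-left of its bounding rectangle.
Bottom flange: 200 × 22, A = 4 400 mm², y = 11 mm, Ī = 177466.7 mm⁴.
Web: 12 × 190, A = 2 280 mm², y = 117 mm, Ī = 6 859 000 mm⁴.
Top flange: 200 × 22, A = 4 400 mm², y = 223 mm, Ī = 177466.7 mm⁴.
Transfer each piece to the bottom edge using Ī + A·d² with d = y − 0:
  bottom flange: d = 11 mm → contributes +709866.7 mm⁴
  web: d = 117 mm → contributes +38 069 920 mm⁴
  top flange: d = 223 mm → contributes +218 985 067 mm⁴
Total I = 257 764 853 mm⁴.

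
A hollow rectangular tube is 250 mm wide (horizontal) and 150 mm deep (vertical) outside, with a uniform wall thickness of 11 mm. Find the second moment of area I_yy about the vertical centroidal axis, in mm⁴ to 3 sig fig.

Decompose the section into non-overlapping parts with the origin at the bottom-left of its bounding rectangle.
Outer rectangle: 250 × 150, A = 37 500 mm², x = 125 mm, Ī = 195 312 500 mm⁴.
Inner void (subtracted): 228 × 128, A = 29 184 mm², x = 125 mm, Ī = 126 425 088 mm⁴.
By symmetry the centroid is at mid-width, x̄ = 125 mm.
All pieces are centred on the vertical centroidal axis, so I = ΣĪ (holes subtracted) = 68 887 412 mm⁴.

I_yy ≈ 6.89 × 10⁷ mm⁴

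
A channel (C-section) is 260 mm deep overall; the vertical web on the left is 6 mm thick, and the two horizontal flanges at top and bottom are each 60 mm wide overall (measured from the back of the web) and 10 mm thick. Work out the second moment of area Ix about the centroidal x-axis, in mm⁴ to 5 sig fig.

Ix ≈ 2.5672 × 10⁷ mm⁴

Split into non-overlapping primitives; take the origin at the lower-left of the bounding box.
Web: 6 × 260, A = 1 560 mm², y = 130 mm, Ī = 8 788 000 mm⁴.
Top flange (beyond web): 54 × 10, A = 540 mm², y = 255 mm, Ī = 4 500 mm⁴.
Bottom flange (beyond web): 54 × 10, A = 540 mm², y = 5 mm, Ī = 4 500 mm⁴.
By symmetry the centroid is at mid-height, ȳ = 130 mm.
Transfer each piece to the centroidal x-axis using Ī + A·d² with d = y − 130:
  web: d = 0 mm → contributes +8 788 000 mm⁴
  top flange (beyond web): d = 125 mm → contributes +8 442 000 mm⁴
  bottom flange (beyond web): d = -125 mm → contributes +8 442 000 mm⁴
Total I = 25 672 000 mm⁴.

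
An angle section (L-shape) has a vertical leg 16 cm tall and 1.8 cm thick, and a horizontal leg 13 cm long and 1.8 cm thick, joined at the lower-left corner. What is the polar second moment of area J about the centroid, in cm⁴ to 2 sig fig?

J ≈ 1900 cm⁴

Split into non-overlapping primitives; take the origin at the lower-left of the bounding box.
Vertical leg: 1.8 × 16, A = 28.8 cm², y = 8 cm, Ī = 614.4 cm⁴.
Horizontal leg (remainder): 11.2 × 1.8, A = 20.16 cm², y = 0.9 cm, Ī = 5.443 cm⁴.
Centroid: ȳ = ΣA·y / ΣA = 5.076 cm.
Transfer each piece to the centroidal x-axis using Ī + A·d² with d = y − 5.076:
  vertical leg: d = 2.924 cm → contributes +860.6 cm⁴
  horizontal leg (remainder): d = -4.176 cm → contributes +357.1 cm⁴
Total I = 1 218 cm⁴.
For the y-axis: x̄ = 3.576 cm.
Repeating about the centroidal y-axis gives I_y = 719.6 cm⁴.
Polar second moment: J = I_x + I_y = 1 937 cm⁴.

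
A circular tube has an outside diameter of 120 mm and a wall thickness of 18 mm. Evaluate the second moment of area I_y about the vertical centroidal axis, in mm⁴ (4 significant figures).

Decompose the section into non-overlapping parts with the origin at the bottom-left of its bounding rectangle.
Outer circle: ⌀120, A = 11309.7 mm², x = 60 mm, Ī = 10 178 760 mm⁴.
Bore (subtracted): ⌀84, A = 5541.77 mm², x = 60 mm, Ī = 2 443 920 mm⁴.
By symmetry the centroid is at mid-width, x̄ = 60 mm.
All pieces are centred on the vertical centroidal axis, so I = ΣĪ (holes subtracted) = 7 734 840 mm⁴.

I_y ≈ 7.735 × 10⁶ mm⁴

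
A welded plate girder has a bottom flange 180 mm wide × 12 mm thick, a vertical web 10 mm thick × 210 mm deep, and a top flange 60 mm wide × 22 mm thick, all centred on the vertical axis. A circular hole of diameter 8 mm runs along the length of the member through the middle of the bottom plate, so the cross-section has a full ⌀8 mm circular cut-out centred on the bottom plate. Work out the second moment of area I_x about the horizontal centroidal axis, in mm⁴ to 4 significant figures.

I_x ≈ 5.036 × 10⁷ mm⁴

Break the section into simple shapes (no overlaps), measuring from the bottom-left corner of the bounding box.
Bottom plate: 180 × 12, A = 2 160 mm², y = 6 mm, Ī = 25 920 mm⁴.
Web plate: 10 × 210, A = 2 100 mm², y = 117 mm, Ī = 7 717 500 mm⁴.
Top plate: 60 × 22, A = 1 320 mm², y = 233 mm, Ī = 53 240 mm⁴.
Hole (subtracted): ⌀8, A = 50.2655 mm², y = 6 mm, Ī = 201.062 mm⁴.
Centroid: ȳ = ΣA·y / ΣA = 102.341 mm.
Transfer each piece to the horizontal centroidal axis using Ī + A·d² with d = y − 102.341:
  bottom plate: d = -96.341 mm → contributes +20 074 139 mm⁴
  web plate: d = 14.659 mm → contributes +8 168 763 mm⁴
  top plate: d = 130.659 mm → contributes +22 587 992 mm⁴
  hole: d = -96.341 mm → contributes −466 744 mm⁴
Total I = 50 364 149 mm⁴.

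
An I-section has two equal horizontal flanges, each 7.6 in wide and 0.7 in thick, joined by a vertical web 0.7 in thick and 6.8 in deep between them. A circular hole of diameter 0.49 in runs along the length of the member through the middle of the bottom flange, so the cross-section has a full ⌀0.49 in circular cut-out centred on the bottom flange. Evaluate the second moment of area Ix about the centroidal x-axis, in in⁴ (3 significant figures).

Treat the section as a set of non-overlapping primitives; coordinates are from the bounding-box lower-left.
Bottom flange: 7.6 × 0.7, A = 5.32 in², y = 0.35 in, Ī = 0.21723 in⁴.
Web: 0.7 × 6.8, A = 4.76 in², y = 4.1 in, Ī = 18.342 in⁴.
Top flange: 7.6 × 0.7, A = 5.32 in², y = 7.85 in, Ī = 0.21723 in⁴.
Hole (subtracted): ⌀0.49, A = 0.18857 in², y = 0.35 in, Ī = 0.0028298 in⁴.
Centroid: ȳ = ΣA·y / ΣA = 4.1465 in.
Transfer each piece to the centroidal x-axis using Ī + A·d² with d = y − 4.1465:
  bottom flange: d = -3.7965 in → contributes +76.896 in⁴
  web: d = -0.046488 in → contributes +18.352 in⁴
  top flange: d = 3.7035 in → contributes +73.186 in⁴
  hole: d = -3.7965 in → contributes −2.7208 in⁴
Total I = 165.71 in⁴.

Ix ≈ 166 in⁴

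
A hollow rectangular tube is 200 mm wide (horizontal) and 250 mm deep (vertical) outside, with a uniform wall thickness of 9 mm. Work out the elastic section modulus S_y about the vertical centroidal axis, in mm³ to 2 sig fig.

S_y ≈ 5.0 × 10⁵ mm³

Treat the section as a set of non-overlapping primitives; coordinates are from the bounding-box lower-left.
Outer rectangle: 200 × 250, A = 50 000 mm², x = 100 mm, Ī = 166 666 667 mm⁴.
Inner void (subtracted): 182 × 232, A = 42 224 mm², x = 100 mm, Ī = 116 552 315 mm⁴.
By symmetry the centroid is at mid-width, x̄ = 100 mm.
All pieces are centred on the vertical centroidal axis, so I = ΣĪ (holes subtracted) = 50 114 352 mm⁴.
Extreme fibre distance c = 100 mm; S = I/c = 501 144 mm³.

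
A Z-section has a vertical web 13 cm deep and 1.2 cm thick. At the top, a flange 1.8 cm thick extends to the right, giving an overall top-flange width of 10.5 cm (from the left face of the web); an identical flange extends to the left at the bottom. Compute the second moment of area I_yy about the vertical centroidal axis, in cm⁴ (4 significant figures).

I_yy ≈ 1166 cm⁴

Decompose the section into non-overlapping parts with the origin at the bottom-left of its bounding rectangle.
Web: 1.2 × 13, A = 15.6 cm², x = 9.9 cm, Ī = 1.872 cm⁴.
Top flange (beyond web): 9.3 × 1.8, A = 16.74 cm², x = 15.15 cm, Ī = 120.654 cm⁴.
Bottom flange (beyond web): 9.3 × 1.8, A = 16.74 cm², x = 4.65 cm, Ī = 120.654 cm⁴.
Centroid: x̄ = ΣA·x / ΣA = 9.9 cm.
Transfer each piece to the vertical centroidal axis using Ī + A·d² with d = x − 9.9:
  web: d = 0 cm → contributes +1.872 cm⁴
  top flange (beyond web): d = 5.25 cm → contributes +582.05 cm⁴
  bottom flange (beyond web): d = -5.25 cm → contributes +582.05 cm⁴
Total I = 1165.97 cm⁴.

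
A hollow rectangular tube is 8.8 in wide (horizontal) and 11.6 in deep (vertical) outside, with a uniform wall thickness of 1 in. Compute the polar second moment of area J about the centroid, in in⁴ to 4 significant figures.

J ≈ 1051 in⁴

Decompose the section into non-overlapping parts with the origin at the bottom-left of its bounding rectangle.
Outer rectangle: 8.8 × 11.6, A = 102.08 in², y = 5.8 in, Ī = 1144.66 in⁴.
Inner void (subtracted): 6.8 × 9.6, A = 65.28 in², y = 5.8 in, Ī = 501.35 in⁴.
By symmetry the centroid is at mid-height, ȳ = 5.8 in.
All pieces are centred on the centroidal x-axis, so I = ΣĪ (holes subtracted) = 643.307 in⁴.
Repeating about the centroidal y-axis gives I_y = 407.211 in⁴.
Polar second moment: J = I_x + I_y = 1050.52 in⁴.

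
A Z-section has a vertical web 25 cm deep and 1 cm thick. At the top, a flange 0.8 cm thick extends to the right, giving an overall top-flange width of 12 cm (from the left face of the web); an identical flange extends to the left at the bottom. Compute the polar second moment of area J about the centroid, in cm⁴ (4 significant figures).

J ≈ 4693 cm⁴

Treat the section as a set of non-overlapping primitives; coordinates are from the bounding-box lower-left.
Web: 1 × 25, A = 25 cm², y = 12.5 cm, Ī = 1302.08 cm⁴.
Top flange (beyond web): 11 × 0.8, A = 8.8 cm², y = 24.6 cm, Ī = 0.469333 cm⁴.
Bottom flange (beyond web): 11 × 0.8, A = 8.8 cm², y = 0.4 cm, Ī = 0.469333 cm⁴.
Centroid: ȳ = ΣA·y / ΣA = 12.5 cm.
Transfer each piece to the centroidal x-axis using Ī + A·d² with d = y − 12.5:
  web: d = 0 cm → contributes +1302.08 cm⁴
  top flange (beyond web): d = 12.1 cm → contributes +1288.88 cm⁴
  bottom flange (beyond web): d = -12.1 cm → contributes +1288.88 cm⁴
Total I = 3879.84 cm⁴.
For the y-axis: x̄ = 11.5 cm.
Repeating about the centroidal y-axis gives I_y = 813.15 cm⁴.
Polar second moment: J = I_x + I_y = 4692.99 cm⁴.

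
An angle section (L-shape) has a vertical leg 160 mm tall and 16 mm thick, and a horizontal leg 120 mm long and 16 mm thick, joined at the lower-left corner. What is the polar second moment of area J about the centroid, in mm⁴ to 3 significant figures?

J ≈ 1.59 × 10⁷ mm⁴

Decompose the section into non-overlapping parts with the origin at the bottom-left of its bounding rectangle.
Vertical leg: 16 × 160, A = 2 560 mm², y = 80 mm, Ī = 5 461 333 mm⁴.
Horizontal leg (remainder): 104 × 16, A = 1 664 mm², y = 8 mm, Ī = 35 499 mm⁴.
Centroid: ȳ = ΣA·y / ΣA = 51.636 mm.
Transfer each piece to the centroidal x-axis using Ī + A·d² with d = y − 51.636:
  vertical leg: d = 28.364 mm → contributes +7 520 843 mm⁴
  horizontal leg (remainder): d = -43.636 mm → contributes +3 203 975 mm⁴
Total I = 10 724 817 mm⁴.
For the y-axis: x̄ = 31.636 mm.
Repeating about the centroidal y-axis gives I_y = 5 184 977 mm⁴.
Polar second moment: J = I_x + I_y = 15 909 795 mm⁴.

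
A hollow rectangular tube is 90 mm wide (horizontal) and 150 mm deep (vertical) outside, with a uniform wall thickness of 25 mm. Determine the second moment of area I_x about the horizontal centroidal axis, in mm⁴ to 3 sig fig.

Treat the section as a set of non-overlapping primitives; coordinates are from the bounding-box lower-left.
Outer rectangle: 90 × 150, A = 13 500 mm², y = 75 mm, Ī = 25 312 500 mm⁴.
Inner void (subtracted): 40 × 100, A = 4 000 mm², y = 75 mm, Ī = 3 333 333 mm⁴.
By symmetry the centroid is at mid-height, ȳ = 75 mm.
All pieces are centred on the horizontal centroidal axis, so I = ΣĪ (holes subtracted) = 21 979 167 mm⁴.

I_x ≈ 2.20 × 10⁷ mm⁴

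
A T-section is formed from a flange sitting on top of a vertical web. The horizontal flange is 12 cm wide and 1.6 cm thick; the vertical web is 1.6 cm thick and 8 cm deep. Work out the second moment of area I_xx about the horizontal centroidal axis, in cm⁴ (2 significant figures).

I_xx ≈ 250 cm⁴

Decompose the section into non-overlapping parts with the origin at the bottom-left of its bounding rectangle.
Flange: 12 × 1.6, A = 19.2 cm², y = 8.8 cm, Ī = 4.096 cm⁴.
Web: 1.6 × 8, A = 12.8 cm², y = 4 cm, Ī = 68.27 cm⁴.
Centroid: ȳ = ΣA·y / ΣA = 6.88 cm.
Transfer each piece to the horizontal centroidal axis using Ī + A·d² with d = y − 6.88:
  flange: d = 1.92 cm → contributes +74.87 cm⁴
  web: d = -2.88 cm → contributes +174.4 cm⁴
Total I = 249.3 cm⁴.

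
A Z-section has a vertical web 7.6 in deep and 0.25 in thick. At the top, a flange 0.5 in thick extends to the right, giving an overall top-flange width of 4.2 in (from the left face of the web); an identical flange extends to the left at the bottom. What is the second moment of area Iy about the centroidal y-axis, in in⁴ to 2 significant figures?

Iy ≈ 23 in⁴

Decompose the section into non-overlapping parts with the origin at the bottom-left of its bounding rectangle.
Web: 0.25 × 7.6, A = 1.9 in², x = 4.075 in, Ī = 0.009896 in⁴.
Top flange (beyond web): 3.95 × 0.5, A = 1.975 in², x = 6.175 in, Ī = 2.568 in⁴.
Bottom flange (beyond web): 3.95 × 0.5, A = 1.975 in², x = 1.975 in, Ī = 2.568 in⁴.
Centroid: x̄ = ΣA·x / ΣA = 4.075 in.
Transfer each piece to the centroidal y-axis using Ī + A·d² with d = x − 4.075:
  web: d = 0 in → contributes +0.009896 in⁴
  top flange (beyond web): d = 2.1 in → contributes +11.28 in⁴
  bottom flange (beyond web): d = -2.1 in → contributes +11.28 in⁴
Total I = 22.57 in⁴.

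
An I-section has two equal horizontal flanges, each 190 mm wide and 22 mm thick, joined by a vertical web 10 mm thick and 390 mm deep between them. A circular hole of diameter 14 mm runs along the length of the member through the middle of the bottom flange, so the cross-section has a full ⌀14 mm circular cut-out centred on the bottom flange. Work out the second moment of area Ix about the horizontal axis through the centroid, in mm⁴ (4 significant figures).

Split into non-overlapping primitives; take the origin at the lower-left of the bounding box.
Bottom flange: 190 × 22, A = 4 180 mm², y = 11 mm, Ī = 168 593 mm⁴.
Web: 10 × 390, A = 3 900 mm², y = 217 mm, Ī = 49 432 500 mm⁴.
Top flange: 190 × 22, A = 4 180 mm², y = 423 mm, Ī = 168 593 mm⁴.
Hole (subtracted): ⌀14, A = 153.938 mm², y = 11 mm, Ī = 1885.74 mm⁴.
Centroid: ȳ = ΣA·y / ΣA = 219.619 mm.
Transfer each piece to the horizontal axis through the centroid using Ī + A·d² with d = y − 219.619:
  bottom flange: d = -208.619 mm → contributes +182 090 868 mm⁴
  web: d = -2.61945 mm → contributes +49 459 260 mm⁴
  top flange: d = 203.381 mm → contributes +173 068 641 mm⁴
  hole: d = -208.619 mm → contributes −6 701 589 mm⁴
Total I = 397 917 180 mm⁴.

Ix ≈ 3.979 × 10⁸ mm⁴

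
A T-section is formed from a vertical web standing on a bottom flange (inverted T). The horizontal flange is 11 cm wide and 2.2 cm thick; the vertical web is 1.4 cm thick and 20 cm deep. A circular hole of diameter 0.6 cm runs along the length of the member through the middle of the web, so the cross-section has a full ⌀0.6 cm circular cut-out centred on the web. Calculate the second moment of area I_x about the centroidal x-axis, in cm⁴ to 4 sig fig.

I_x ≈ 2535 cm⁴

Decompose the section into non-overlapping parts with the origin at the bottom-left of its bounding rectangle.
Flange: 11 × 2.2, A = 24.2 cm², y = 1.1 cm, Ī = 9.76067 cm⁴.
Web: 1.4 × 20, A = 28 cm², y = 12.2 cm, Ī = 933.333 cm⁴.
Hole (subtracted): ⌀0.6, A = 0.282743 cm², y = 12.2 cm, Ī = 0.00636173 cm⁴.
Centroid: ȳ = ΣA·y / ΣA = 7.026 cm.
Transfer each piece to the centroidal x-axis using Ī + A·d² with d = y − 7.026:
  flange: d = -5.926 cm → contributes +859.603 cm⁴
  web: d = 5.174 cm → contributes +1682.9 cm⁴
  hole: d = 5.174 cm → contributes −7.57549 cm⁴
Total I = 2534.93 cm⁴.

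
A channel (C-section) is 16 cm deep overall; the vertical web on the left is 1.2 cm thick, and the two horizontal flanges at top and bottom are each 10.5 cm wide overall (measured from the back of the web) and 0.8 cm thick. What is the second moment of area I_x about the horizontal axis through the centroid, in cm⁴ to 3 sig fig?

I_x ≈ 1270 cm⁴

Decompose the section into non-overlapping parts with the origin at the bottom-left of its bounding rectangle.
Web: 1.2 × 16, A = 19.2 cm², y = 8 cm, Ī = 409.6 cm⁴.
Top flange (beyond web): 9.3 × 0.8, A = 7.44 cm², y = 15.6 cm, Ī = 0.3968 cm⁴.
Bottom flange (beyond web): 9.3 × 0.8, A = 7.44 cm², y = 0.4 cm, Ī = 0.3968 cm⁴.
By symmetry the centroid is at mid-height, ȳ = 8 cm.
Transfer each piece to the horizontal axis through the centroid using Ī + A·d² with d = y − 8:
  web: d = 0 cm → contributes +409.6 cm⁴
  top flange (beyond web): d = 7.6 cm → contributes +430.13 cm⁴
  bottom flange (beyond web): d = -7.6 cm → contributes +430.13 cm⁴
Total I = 1269.9 cm⁴.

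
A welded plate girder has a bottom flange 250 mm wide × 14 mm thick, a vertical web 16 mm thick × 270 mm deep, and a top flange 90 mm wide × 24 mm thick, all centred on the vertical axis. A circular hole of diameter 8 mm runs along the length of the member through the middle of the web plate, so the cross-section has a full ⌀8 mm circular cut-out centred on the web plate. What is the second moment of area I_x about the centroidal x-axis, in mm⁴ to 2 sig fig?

I_x ≈ 1.4 × 10⁸ mm⁴

Break the section into simple shapes (no overlaps), measuring from the bottom-left corner of the bounding box.
Bottom plate: 250 × 14, A = 3 500 mm², y = 7 mm, Ī = 57 167 mm⁴.
Web plate: 16 × 270, A = 4 320 mm², y = 149 mm, Ī = 26 244 000 mm⁴.
Top plate: 90 × 24, A = 2 160 mm², y = 296 mm, Ī = 103 680 mm⁴.
Hole (subtracted): ⌀8, A = 50.27 mm², y = 149 mm, Ī = 201.1 mm⁴.
Centroid: ȳ = ΣA·y / ΣA = 130.9 mm.
Transfer each piece to the centroidal x-axis using Ī + A·d² with d = y − 130.9:
  bottom plate: d = -123.9 mm → contributes +53 808 082 mm⁴
  web plate: d = 18.08 mm → contributes +27 655 369 mm⁴
  top plate: d = 165.1 mm → contributes +58 963 156 mm⁴
  hole: d = 18.08 mm → contributes −16 623 mm⁴
Total I = 140 409 984 mm⁴.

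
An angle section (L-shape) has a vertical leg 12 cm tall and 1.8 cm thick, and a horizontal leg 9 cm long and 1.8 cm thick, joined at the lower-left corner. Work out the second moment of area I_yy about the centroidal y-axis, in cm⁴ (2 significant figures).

Treat the section as a set of non-overlapping primitives; coordinates are from the bounding-box lower-left.
Vertical leg: 1.8 × 12, A = 21.6 cm², x = 0.9 cm, Ī = 5.832 cm⁴.
Horizontal leg (remainder): 7.2 × 1.8, A = 12.96 cm², x = 5.4 cm, Ī = 55.99 cm⁴.
Centroid: x̄ = ΣA·x / ΣA = 2.588 cm.
Transfer each piece to the centroidal y-axis using Ī + A·d² with d = x − 2.588:
  vertical leg: d = -1.688 cm → contributes +67.34 cm⁴
  horizontal leg (remainder): d = 2.813 cm → contributes +158.5 cm⁴
Total I = 225.8 cm⁴.

I_yy ≈ 230 cm⁴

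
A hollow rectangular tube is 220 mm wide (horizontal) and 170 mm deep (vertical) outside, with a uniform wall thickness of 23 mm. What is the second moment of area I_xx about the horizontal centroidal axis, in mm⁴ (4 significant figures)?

I_xx ≈ 6.243 × 10⁷ mm⁴

Treat the section as a set of non-overlapping primitives; coordinates are from the bounding-box lower-left.
Outer rectangle: 220 × 170, A = 37 400 mm², y = 85 mm, Ī = 90 071 667 mm⁴.
Inner void (subtracted): 174 × 124, A = 21 576 mm², y = 85 mm, Ī = 27 646 048 mm⁴.
By symmetry the centroid is at mid-height, ȳ = 85 mm.
All pieces are centred on the horizontal centroidal axis, so I = ΣĪ (holes subtracted) = 62 425 619 mm⁴.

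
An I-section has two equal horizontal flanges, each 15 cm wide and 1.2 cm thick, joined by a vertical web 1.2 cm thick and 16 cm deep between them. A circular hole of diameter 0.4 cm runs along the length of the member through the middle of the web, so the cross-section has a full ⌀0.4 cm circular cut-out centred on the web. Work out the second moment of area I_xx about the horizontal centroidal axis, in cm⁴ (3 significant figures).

I_xx ≈ 3080 cm⁴

Decompose the section into non-overlapping parts with the origin at the bottom-left of its bounding rectangle.
Bottom flange: 15 × 1.2, A = 18 cm², y = 0.6 cm, Ī = 2.16 cm⁴.
Web: 1.2 × 16, A = 19.2 cm², y = 9.2 cm, Ī = 409.6 cm⁴.
Top flange: 15 × 1.2, A = 18 cm², y = 17.8 cm, Ī = 2.16 cm⁴.
Hole (subtracted): ⌀0.4, A = 0.12566 cm², y = 9.2 cm, Ī = 0.0012566 cm⁴.
By symmetry the centroid is at mid-height, ȳ = 9.2 cm.
Transfer each piece to the horizontal centroidal axis using Ī + A·d² with d = y − 9.2:
  bottom flange: d = -8.6 cm → contributes +1333.4 cm⁴
  web: d = 0 cm → contributes +409.6 cm⁴
  top flange: d = 8.6 cm → contributes +1333.4 cm⁴
  hole: d = 0 cm → contributes −0.0012566 cm⁴
Total I = 3076.5 cm⁴.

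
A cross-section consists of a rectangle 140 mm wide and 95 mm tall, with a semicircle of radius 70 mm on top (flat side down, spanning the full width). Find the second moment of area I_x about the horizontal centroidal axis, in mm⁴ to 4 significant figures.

Decompose the section into non-overlapping parts with the origin at the bottom-left of its bounding rectangle.
Rectangular body: 140 × 95, A = 13 300 mm², y = 47.5 mm, Ī = 10 002 708 mm⁴.
Semicircular cap: semicircle r = 70, A = 7696.9 mm², y = 124.709 mm, Ī = 2 635 265 mm⁴.
Centroid: ȳ = ΣA·y / ΣA = 75.8027 mm.
Transfer each piece to the horizontal centroidal axis using Ī + A·d² with d = y − 75.8027:
  rectangular body: d = -28.3027 mm → contributes +20 656 596 mm⁴
  semicircular cap: d = 48.9062 mm → contributes +21 044 840 mm⁴
Total I = 41 701 436 mm⁴.

I_x ≈ 4.170 × 10⁷ mm⁴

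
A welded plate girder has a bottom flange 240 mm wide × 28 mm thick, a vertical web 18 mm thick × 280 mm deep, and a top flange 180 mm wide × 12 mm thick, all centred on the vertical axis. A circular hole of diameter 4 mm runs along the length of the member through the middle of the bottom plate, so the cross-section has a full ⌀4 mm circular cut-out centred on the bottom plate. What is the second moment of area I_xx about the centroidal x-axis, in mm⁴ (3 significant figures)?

I_xx ≈ 2.01 × 10⁸ mm⁴

Break the section into simple shapes (no overlaps), measuring from the bottom-left corner of the bounding box.
Bottom plate: 240 × 28, A = 6 720 mm², y = 14 mm, Ī = 439 040 mm⁴.
Web plate: 18 × 280, A = 5 040 mm², y = 168 mm, Ī = 32 928 000 mm⁴.
Top plate: 180 × 12, A = 2 160 mm², y = 314 mm, Ī = 25 920 mm⁴.
Hole (subtracted): ⌀4, A = 12.566 mm², y = 14 mm, Ī = 12.566 mm⁴.
Centroid: ȳ = ΣA·y / ΣA = 116.4 mm.
Transfer each piece to the centroidal x-axis using Ī + A·d² with d = y − 116.4:
  bottom plate: d = -102.4 mm → contributes +70 907 186 mm⁴
  web plate: d = 51.597 mm → contributes +46 345 851 mm⁴
  top plate: d = 197.6 mm → contributes +84 362 380 mm⁴
  hole: d = -102.4 mm → contributes −131 788 mm⁴
Total I = 201 483 631 mm⁴.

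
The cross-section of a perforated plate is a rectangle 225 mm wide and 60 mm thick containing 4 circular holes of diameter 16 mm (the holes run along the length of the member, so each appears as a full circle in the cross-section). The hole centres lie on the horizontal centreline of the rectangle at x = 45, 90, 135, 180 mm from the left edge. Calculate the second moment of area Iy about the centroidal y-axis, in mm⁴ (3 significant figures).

Treat the section as a set of non-overlapping primitives; coordinates are from the bounding-box lower-left.
Plate: 225 × 60, A = 13 500 mm², x = 112.5 mm, Ī = 56 953 125 mm⁴.
Hole 1 (subtracted): ⌀16, A = 201.06 mm², x = 45 mm, Ī = 3 217 mm⁴.
Hole 2 (subtracted): ⌀16, A = 201.06 mm², x = 90 mm, Ī = 3 217 mm⁴.
Hole 3 (subtracted): ⌀16, A = 201.06 mm², x = 135 mm, Ī = 3 217 mm⁴.
Hole 4 (subtracted): ⌀16, A = 201.06 mm², x = 180 mm, Ī = 3 217 mm⁴.
By symmetry the centroid is at mid-width, x̄ = 112.5 mm.
Transfer each piece to the centroidal y-axis using Ī + A·d² with d = x − 112.5:
  plate: d = 0 mm → contributes +56 953 125 mm⁴
  hole 1: d = -67.5 mm → contributes −919 305 mm⁴
  hole 2: d = -22.5 mm → contributes −105 005 mm⁴
  hole 3: d = 22.5 mm → contributes −105 005 mm⁴
  hole 4: d = 67.5 mm → contributes −919 305 mm⁴
Total I = 54 904 505 mm⁴.

Iy ≈ 5.49 × 10⁷ mm⁴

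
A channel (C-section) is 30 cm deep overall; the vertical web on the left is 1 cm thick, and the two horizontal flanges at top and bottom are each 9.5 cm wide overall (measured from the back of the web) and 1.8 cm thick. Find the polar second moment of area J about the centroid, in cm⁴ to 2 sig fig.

J ≈ 8900 cm⁴

Decompose the section into non-overlapping parts with the origin at the bottom-left of its bounding rectangle.
Web: 1 × 30, A = 30 cm², y = 15 cm, Ī = 2 250 cm⁴.
Top flange (beyond web): 8.5 × 1.8, A = 15.3 cm², y = 29.1 cm, Ī = 4.131 cm⁴.
Bottom flange (beyond web): 8.5 × 1.8, A = 15.3 cm², y = 0.9 cm, Ī = 4.131 cm⁴.
By symmetry the centroid is at mid-height, ȳ = 15 cm.
Transfer each piece to the centroidal x-axis using Ī + A·d² with d = y − 15:
  web: d = 0 cm → contributes +2 250 cm⁴
  top flange (beyond web): d = 14.1 cm → contributes +3 046 cm⁴
  bottom flange (beyond web): d = -14.1 cm → contributes +3 046 cm⁴
Total I = 8 342 cm⁴.
For the y-axis: x̄ = 2.899 cm.
Repeating about the centroidal y-axis gives I_y = 528.5 cm⁴.
Polar second moment: J = I_x + I_y = 8 870 cm⁴.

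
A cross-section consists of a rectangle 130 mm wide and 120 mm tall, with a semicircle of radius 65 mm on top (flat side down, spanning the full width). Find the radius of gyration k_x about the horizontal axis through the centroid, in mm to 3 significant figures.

Split into non-overlapping primitives; take the origin at the lower-left of the bounding box.
Rectangular body: 130 × 120, A = 15 600 mm², y = 60 mm, Ī = 18 720 000 mm⁴.
Semicircular cap: semicircle r = 65, A = 6636.6 mm², y = 147.59 mm, Ī = 1 959 230 mm⁴.
Centroid: ȳ = ΣA·y / ΣA = 86.141 mm.
Transfer each piece to the horizontal axis through the centroid using Ī + A·d² with d = y − 86.141:
  rectangular body: d = -26.141 mm → contributes +29 380 028 mm⁴
  semicircular cap: d = 61.446 mm → contributes +27 016 649 mm⁴
Total I = 56 396 677 mm⁴.
Radius of gyration: k = √(I/A) = √(56 396 677 / 22 237) = 50.361 mm.

k_x ≈ 50.4 mm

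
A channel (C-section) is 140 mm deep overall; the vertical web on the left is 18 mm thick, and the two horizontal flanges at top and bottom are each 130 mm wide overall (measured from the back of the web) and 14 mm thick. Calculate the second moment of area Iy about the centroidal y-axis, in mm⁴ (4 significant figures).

Treat the section as a set of non-overlapping primitives; coordinates are from the bounding-box lower-left.
Web: 18 × 140, A = 2 520 mm², x = 9 mm, Ī = 68 040 mm⁴.
Top flange (beyond web): 112 × 14, A = 1 568 mm², x = 74 mm, Ī = 1 639 083 mm⁴.
Bottom flange (beyond web): 112 × 14, A = 1 568 mm², x = 74 mm, Ī = 1 639 083 mm⁴.
Centroid: x̄ = ΣA·x / ΣA = 45.0396 mm.
Transfer each piece to the centroidal y-axis using Ī + A·d² with d = x − 45.0396:
  web: d = -36.0396 mm → contributes +3 341 150 mm⁴
  top flange (beyond web): d = 28.9604 mm → contributes +2 954 171 mm⁴
  bottom flange (beyond web): d = 28.9604 mm → contributes +2 954 171 mm⁴
Total I = 9 249 492 mm⁴.

Iy ≈ 9.249 × 10⁶ mm⁴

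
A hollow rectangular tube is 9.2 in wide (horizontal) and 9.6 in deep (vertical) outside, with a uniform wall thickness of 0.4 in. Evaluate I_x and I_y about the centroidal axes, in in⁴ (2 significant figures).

Break the section into simple shapes (no overlaps), measuring from the bottom-left corner of the bounding box.
Outer rectangle: 9.2 × 9.6, A = 88.32 in², y = 4.8 in, Ī = 678.3 in⁴.
Inner void (subtracted): 8.4 × 8.8, A = 73.92 in², y = 4.8 in, Ī = 477 in⁴.
By symmetry the centroid is at mid-height, ȳ = 4.8 in.
All pieces are centred on the centroidal x-axis, so I = ΣĪ (holes subtracted) = 201.3 in⁴.
Repeating about the centroidal y-axis gives I_y = 188.3 in⁴.

I_x ≈ 200 in⁴, I_y ≈ 190 in⁴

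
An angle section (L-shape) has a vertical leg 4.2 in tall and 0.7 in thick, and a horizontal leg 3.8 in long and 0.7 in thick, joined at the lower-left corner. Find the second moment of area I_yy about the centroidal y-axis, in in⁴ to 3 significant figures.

Treat the section as a set of non-overlapping primitives; coordinates are from the bounding-box lower-left.
Vertical leg: 0.7 × 4.2, A = 2.94 in², x = 0.35 in, Ī = 0.12005 in⁴.
Horizontal leg (remainder): 3.1 × 0.7, A = 2.17 in², x = 2.25 in, Ī = 1.7378 in⁴.
Centroid: x̄ = ΣA·x / ΣA = 1.1568 in.
Transfer each piece to the centroidal y-axis using Ī + A·d² with d = x − 1.1568:
  vertical leg: d = -0.80685 in → contributes +2.034 in⁴
  horizontal leg (remainder): d = 1.0932 in → contributes +4.3309 in⁴
Total I = 6.3649 in⁴.

I_yy ≈ 6.36 in⁴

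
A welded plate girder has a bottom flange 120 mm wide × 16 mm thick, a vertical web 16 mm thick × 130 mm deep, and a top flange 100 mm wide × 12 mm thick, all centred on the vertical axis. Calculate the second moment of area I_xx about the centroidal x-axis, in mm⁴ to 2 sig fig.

Treat the section as a set of non-overlapping primitives; coordinates are from the bounding-box lower-left.
Bottom plate: 120 × 16, A = 1 920 mm², y = 8 mm, Ī = 40 960 mm⁴.
Web plate: 16 × 130, A = 2 080 mm², y = 81 mm, Ī = 2 929 333 mm⁴.
Top plate: 100 × 12, A = 1 200 mm², y = 152 mm, Ī = 14 400 mm⁴.
Centroid: ȳ = ΣA·y / ΣA = 70.43 mm.
Transfer each piece to the centroidal x-axis using Ī + A·d² with d = y − 70.43:
  bottom plate: d = -62.43 mm → contributes +7 524 354 mm⁴
  web plate: d = 10.57 mm → contributes +3 161 687 mm⁴
  top plate: d = 81.57 mm → contributes +7 998 647 mm⁴
Total I = 18 684 688 mm⁴.

I_xx ≈ 1.9 × 10⁷ mm⁴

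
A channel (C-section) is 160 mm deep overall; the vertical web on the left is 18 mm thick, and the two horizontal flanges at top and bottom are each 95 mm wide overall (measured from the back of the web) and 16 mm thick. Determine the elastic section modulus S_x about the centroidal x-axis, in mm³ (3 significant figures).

Break the section into simple shapes (no overlaps), measuring from the bottom-left corner of the bounding box.
Web: 18 × 160, A = 2 880 mm², y = 80 mm, Ī = 6 144 000 mm⁴.
Top flange (beyond web): 77 × 16, A = 1 232 mm², y = 152 mm, Ī = 26 283 mm⁴.
Bottom flange (beyond web): 77 × 16, A = 1 232 mm², y = 8 mm, Ī = 26 283 mm⁴.
By symmetry the centroid is at mid-height, ȳ = 80 mm.
Transfer each piece to the centroidal x-axis using Ī + A·d² with d = y − 80:
  web: d = 0 mm → contributes +6 144 000 mm⁴
  top flange (beyond web): d = 72 mm → contributes +6 412 971 mm⁴
  bottom flange (beyond web): d = -72 mm → contributes +6 412 971 mm⁴
Total I = 18 969 941 mm⁴.
Extreme fibre distance c = 80 mm; S = I/c = 237 124 mm³.

S_x ≈ 2.37 × 10⁵ mm³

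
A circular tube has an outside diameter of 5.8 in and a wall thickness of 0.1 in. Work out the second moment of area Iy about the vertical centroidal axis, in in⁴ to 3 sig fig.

Decompose the section into non-overlapping parts with the origin at the bottom-left of its bounding rectangle.
Outer circle: ⌀5.8, A = 26.421 in², x = 2.9 in, Ī = 55.55 in⁴.
Bore (subtracted): ⌀5.6, A = 24.63 in², x = 2.9 in, Ī = 48.275 in⁴.
By symmetry the centroid is at mid-width, x̄ = 2.9 in.
All pieces are centred on the vertical centroidal axis, so I = ΣĪ (holes subtracted) = 7.2748 in⁴.

Iy ≈ 7.27 in⁴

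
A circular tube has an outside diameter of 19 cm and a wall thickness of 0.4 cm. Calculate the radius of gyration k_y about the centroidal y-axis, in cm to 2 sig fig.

k_y ≈ 6.6 cm

Split into non-overlapping primitives; take the origin at the lower-left of the bounding box.
Outer circle: ⌀19, A = 283.5 cm², x = 9.5 cm, Ī = 6 397 cm⁴.
Bore (subtracted): ⌀18.2, A = 260.2 cm², x = 9.5 cm, Ī = 5 386 cm⁴.
By symmetry the centroid is at mid-width, x̄ = 9.5 cm.
All pieces are centred on the centroidal y-axis, so I = ΣĪ (holes subtracted) = 1 011 cm⁴.
Radius of gyration: k = √(I/A) = √(1 011 / 23.37) = 6.578 cm.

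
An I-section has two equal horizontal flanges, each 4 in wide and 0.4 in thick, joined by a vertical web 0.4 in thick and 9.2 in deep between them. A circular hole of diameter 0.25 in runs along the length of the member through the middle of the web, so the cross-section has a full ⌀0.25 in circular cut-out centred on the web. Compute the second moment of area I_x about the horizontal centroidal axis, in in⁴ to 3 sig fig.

I_x ≈ 99.7 in⁴

Break the section into simple shapes (no overlaps), measuring from the bottom-left corner of the bounding box.
Bottom flange: 4 × 0.4, A = 1.6 in², y = 0.2 in, Ī = 0.021333 in⁴.
Web: 0.4 × 9.2, A = 3.68 in², y = 5 in, Ī = 25.956 in⁴.
Top flange: 4 × 0.4, A = 1.6 in², y = 9.8 in, Ī = 0.021333 in⁴.
Hole (subtracted): ⌀0.25, A = 0.049087 in², y = 5 in, Ī = 0.00019175 in⁴.
By symmetry the centroid is at mid-height, ȳ = 5 in.
Transfer each piece to the horizontal centroidal axis using Ī + A·d² with d = y − 5:
  bottom flange: d = -4.8 in → contributes +36.885 in⁴
  web: d = 0 in → contributes +25.956 in⁴
  top flange: d = 4.8 in → contributes +36.885 in⁴
  hole: d = 0 in → contributes −0.00019175 in⁴
Total I = 99.727 in⁴.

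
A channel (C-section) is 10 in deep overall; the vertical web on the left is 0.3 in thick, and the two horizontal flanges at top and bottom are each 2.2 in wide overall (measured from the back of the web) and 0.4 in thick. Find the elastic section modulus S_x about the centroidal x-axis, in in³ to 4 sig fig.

S_x ≈ 12.01 in³

Decompose the section into non-overlapping parts with the origin at the bottom-left of its bounding rectangle.
Web: 0.3 × 10, A = 3 in², y = 5 in, Ī = 25 in⁴.
Top flange (beyond web): 1.9 × 0.4, A = 0.76 in², y = 9.8 in, Ī = 0.0101333 in⁴.
Bottom flange (beyond web): 1.9 × 0.4, A = 0.76 in², y = 0.2 in, Ī = 0.0101333 in⁴.
By symmetry the centroid is at mid-height, ȳ = 5 in.
Transfer each piece to the centroidal x-axis using Ī + A·d² with d = y − 5:
  web: d = 0 in → contributes +25 in⁴
  top flange (beyond web): d = 4.8 in → contributes +17.5205 in⁴
  bottom flange (beyond web): d = -4.8 in → contributes +17.5205 in⁴
Total I = 60.0411 in⁴.
Extreme fibre distance c = 5 in; S = I/c = 12.0082 in³.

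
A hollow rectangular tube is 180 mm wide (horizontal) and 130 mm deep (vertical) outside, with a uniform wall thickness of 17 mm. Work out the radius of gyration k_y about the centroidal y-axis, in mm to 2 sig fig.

Treat the section as a set of non-overlapping primitives; coordinates are from the bounding-box lower-left.
Outer rectangle: 180 × 130, A = 23 400 mm², x = 90 mm, Ī = 63 180 000 mm⁴.
Inner void (subtracted): 146 × 96, A = 14 016 mm², x = 90 mm, Ī = 24 897 088 mm⁴.
By symmetry the centroid is at mid-width, x̄ = 90 mm.
All pieces are centred on the centroidal y-axis, so I = ΣĪ (holes subtracted) = 38 282 912 mm⁴.
Radius of gyration: k = √(I/A) = √(38 282 912 / 9 384) = 63.87 mm.

k_y ≈ 64 mm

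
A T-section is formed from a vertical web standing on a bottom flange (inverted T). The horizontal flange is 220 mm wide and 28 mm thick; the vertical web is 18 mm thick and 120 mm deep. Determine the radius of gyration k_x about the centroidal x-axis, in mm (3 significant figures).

Break the section into simple shapes (no overlaps), measuring from the bottom-left corner of the bounding box.
Flange: 220 × 28, A = 6 160 mm², y = 14 mm, Ī = 402 453 mm⁴.
Web: 18 × 120, A = 2 160 mm², y = 88 mm, Ī = 2 592 000 mm⁴.
Centroid: ȳ = ΣA·y / ΣA = 33.212 mm.
Transfer each piece to the centroidal x-axis using Ī + A·d² with d = y − 33.212:
  flange: d = -19.212 mm → contributes +2 676 006 mm⁴
  web: d = 54.788 mm → contributes +9 075 835 mm⁴
Total I = 11 751 841 mm⁴.
Radius of gyration: k = √(I/A) = √(11 751 841 / 8 320) = 37.583 mm.

k_x ≈ 37.6 mm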